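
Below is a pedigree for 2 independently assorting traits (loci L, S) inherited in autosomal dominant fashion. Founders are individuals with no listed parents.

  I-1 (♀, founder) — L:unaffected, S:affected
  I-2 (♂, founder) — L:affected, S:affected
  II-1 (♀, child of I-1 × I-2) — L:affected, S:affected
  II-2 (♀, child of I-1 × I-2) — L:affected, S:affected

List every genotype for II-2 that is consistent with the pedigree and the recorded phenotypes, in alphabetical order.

L/I-1 un ·: ll
L/I-2 aff ·: Ll|LL
L/II-1 aff I-1×I-2: Ll
L/II-2 aff I-1×I-2: Ll
⇒ L over [I-1,I-2,II-1,II-2]: 2 consistent
S/I-1 aff ·: Ss|SS
S/I-2 aff ·: Ss|SS
S/II-1 aff I-1×I-2: Ss|SS
S/II-2 aff I-1×I-2: Ss|SS
⇒ S over [I-1,I-2,II-1,II-2]: 13 consistent

II-2 ∈ {Ll SS, Ll Ss}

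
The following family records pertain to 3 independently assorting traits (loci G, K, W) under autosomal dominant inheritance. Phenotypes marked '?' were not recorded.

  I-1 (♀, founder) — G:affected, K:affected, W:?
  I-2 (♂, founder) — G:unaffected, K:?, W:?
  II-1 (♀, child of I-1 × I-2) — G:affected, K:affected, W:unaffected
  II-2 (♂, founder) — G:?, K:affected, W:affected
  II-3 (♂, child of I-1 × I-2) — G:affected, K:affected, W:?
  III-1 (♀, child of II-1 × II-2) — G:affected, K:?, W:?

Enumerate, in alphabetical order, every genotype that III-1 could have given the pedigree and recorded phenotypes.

G/I-1 aff ·: Gg|GG
G/I-2 un ·: gg
G/II-1 aff I-1×I-2: Gg
G/II-2 ? ·: gg|Gg|GG
G/II-3 aff I-1×I-2: Gg
G/III-1 aff II-1×II-2: Gg|GG
⇒ G over [I-1,I-2,II-1,II-2,II-3,III-1]: 10 consistent
K/I-1 aff ·: Kk|KK
K/I-2 ? ·: kk|Kk|KK
K/II-1 aff I-1×I-2: Kk|KK
K/II-2 aff ·: Kk|KK
K/II-3 aff I-1×I-2: Kk|KK
K/III-1 ? II-1×II-2: kk|Kk|KK
⇒ K over [I-1,I-2,II-1,II-2,II-3,III-1]: 61 consistent
W/I-1 ? ·: ww|Ww
W/I-2 ? ·: ww|Ww
W/II-1 un I-1×I-2: ww
W/II-2 aff ·: Ww|WW
W/II-3 ? I-1×I-2: ww|Ww|WW
W/III-1 ? II-1×II-2: ww|Ww
⇒ W over [I-1,I-2,II-1,II-2,II-3,III-1]: 24 consistent

III-1 ∈ {GG KK Ww, GG KK ww, GG Kk Ww, GG Kk ww, GG kk Ww, GG kk ww, Gg KK Ww, Gg KK ww, Gg Kk Ww, Gg Kk ww, Gg kk Ww, Gg kk ww}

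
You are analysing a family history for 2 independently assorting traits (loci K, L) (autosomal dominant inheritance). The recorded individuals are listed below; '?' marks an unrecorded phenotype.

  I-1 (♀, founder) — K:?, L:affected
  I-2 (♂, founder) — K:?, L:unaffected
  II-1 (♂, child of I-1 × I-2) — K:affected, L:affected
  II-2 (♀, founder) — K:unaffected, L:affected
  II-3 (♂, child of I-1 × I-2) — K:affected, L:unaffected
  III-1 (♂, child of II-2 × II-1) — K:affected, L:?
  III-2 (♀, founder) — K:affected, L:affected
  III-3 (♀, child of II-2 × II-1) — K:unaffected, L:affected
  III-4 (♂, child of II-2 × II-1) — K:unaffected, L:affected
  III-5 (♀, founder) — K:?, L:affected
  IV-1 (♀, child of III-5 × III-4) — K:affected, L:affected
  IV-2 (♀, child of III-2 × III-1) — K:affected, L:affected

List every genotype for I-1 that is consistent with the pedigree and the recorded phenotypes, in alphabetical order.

I-1 ∈ {KK Ll, Kk Ll, kk Ll}

K/I-1 ? ·: kk|Kk|KK
K/I-2 ? ·: kk|Kk|KK
K/II-1 aff I-1×I-2: Kk
K/II-2 un ·: kk
K/II-3 aff I-1×I-2: Kk|KK
K/III-1 aff II-2×II-1: Kk
K/III-2 aff ·: Kk|KK
K/III-3 un II-2×II-1: kk
K/III-4 un II-2×II-1: kk
K/III-5 ? ·: Kk|KK
K/IV-1 aff III-5×III-4: Kk
K/IV-2 aff III-2×III-1: Kk|KK
⇒ K over [I-1,I-2,II-1,II-2,II-3,III-1,III-2,III-3,III-4,III-5,IV-1,IV-2]: 80 consistent
L/I-1 aff ·: Ll
L/I-2 un ·: ll
L/II-1 aff I-1×I-2: Ll
L/II-2 aff ·: Ll|LL
L/II-3 un I-1×I-2: ll
L/III-1 ? II-2×II-1: ll|Ll|LL
L/III-2 aff ·: Ll|LL
L/III-3 aff II-2×II-1: Ll|LL
L/III-4 aff II-2×II-1: Ll|LL
L/III-5 aff ·: Ll|LL
L/IV-1 aff III-5×III-4: Ll|LL
L/IV-2 aff III-2×III-1: Ll|LL
⇒ L over [I-1,I-2,II-1,II-2,II-3,III-1,III-2,III-3,III-4,III-5,IV-1,IV-2]: 224 consistent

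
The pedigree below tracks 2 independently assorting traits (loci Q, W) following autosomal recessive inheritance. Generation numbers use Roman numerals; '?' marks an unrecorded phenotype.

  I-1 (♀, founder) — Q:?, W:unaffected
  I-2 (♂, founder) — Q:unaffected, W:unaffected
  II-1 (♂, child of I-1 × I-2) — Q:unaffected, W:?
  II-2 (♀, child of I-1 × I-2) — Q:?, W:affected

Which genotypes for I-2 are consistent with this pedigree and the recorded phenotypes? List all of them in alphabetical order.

Q/I-1 ? ·: QQ|Qq|qq
Q/I-2 un ·: QQ|Qq
Q/II-1 un I-1×I-2: QQ|Qq
Q/II-2 ? I-1×I-2: QQ|Qq|qq
⇒ Q over [I-1,I-2,II-1,II-2]: 18 consistent
W/I-1 un ·: Ww
W/I-2 un ·: Ww
W/II-1 ? I-1×I-2: WW|Ww|ww
W/II-2 aff I-1×I-2: ww
⇒ W over [I-1,I-2,II-1,II-2]: 3 consistent

I-2 ∈ {QQ Ww, Qq Ww}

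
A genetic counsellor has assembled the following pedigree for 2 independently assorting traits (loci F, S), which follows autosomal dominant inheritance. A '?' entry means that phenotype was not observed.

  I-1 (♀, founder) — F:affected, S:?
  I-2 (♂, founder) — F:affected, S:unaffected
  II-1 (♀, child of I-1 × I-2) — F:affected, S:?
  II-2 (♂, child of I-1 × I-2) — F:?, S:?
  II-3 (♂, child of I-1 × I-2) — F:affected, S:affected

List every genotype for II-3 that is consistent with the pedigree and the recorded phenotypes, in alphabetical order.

II-3 ∈ {FF Ss, Ff Ss}

F/I-1 aff ·: Ff|FF
F/I-2 aff ·: Ff|FF
F/II-1 aff I-1×I-2: Ff|FF
F/II-2 ? I-1×I-2: ff|Ff|FF
F/II-3 aff I-1×I-2: Ff|FF
⇒ F over [I-1,I-2,II-1,II-2,II-3]: 29 consistent
S/I-1 ? ·: Ss|SS
S/I-2 un ·: ss
S/II-1 ? I-1×I-2: ss|Ss
S/II-2 ? I-1×I-2: ss|Ss
S/II-3 aff I-1×I-2: Ss
⇒ S over [I-1,I-2,II-1,II-2,II-3]: 5 consistent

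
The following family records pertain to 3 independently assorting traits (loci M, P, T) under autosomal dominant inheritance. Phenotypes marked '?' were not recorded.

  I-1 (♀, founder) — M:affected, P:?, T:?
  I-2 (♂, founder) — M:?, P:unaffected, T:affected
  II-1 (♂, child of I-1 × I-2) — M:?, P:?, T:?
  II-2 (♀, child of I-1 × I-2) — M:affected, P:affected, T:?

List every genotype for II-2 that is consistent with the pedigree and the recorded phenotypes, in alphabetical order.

II-2 ∈ {MM Pp TT, MM Pp Tt, MM Pp tt, Mm Pp TT, Mm Pp Tt, Mm Pp tt}

M/I-1 aff ·: Mm|MM
M/I-2 ? ·: mm|Mm|MM
M/II-1 ? I-1×I-2: mm|Mm|MM
M/II-2 aff I-1×I-2: Mm|MM
⇒ M over [I-1,I-2,II-1,II-2]: 18 consistent
P/I-1 ? ·: Pp|PP
P/I-2 un ·: pp
P/II-1 ? I-1×I-2: pp|Pp
P/II-2 aff I-1×I-2: Pp
⇒ P over [I-1,I-2,II-1,II-2]: 3 consistent
T/I-1 ? ·: tt|Tt|TT
T/I-2 aff ·: Tt|TT
T/II-1 ? I-1×I-2: tt|Tt|TT
T/II-2 ? I-1×I-2: tt|Tt|TT
⇒ T over [I-1,I-2,II-1,II-2]: 23 consistent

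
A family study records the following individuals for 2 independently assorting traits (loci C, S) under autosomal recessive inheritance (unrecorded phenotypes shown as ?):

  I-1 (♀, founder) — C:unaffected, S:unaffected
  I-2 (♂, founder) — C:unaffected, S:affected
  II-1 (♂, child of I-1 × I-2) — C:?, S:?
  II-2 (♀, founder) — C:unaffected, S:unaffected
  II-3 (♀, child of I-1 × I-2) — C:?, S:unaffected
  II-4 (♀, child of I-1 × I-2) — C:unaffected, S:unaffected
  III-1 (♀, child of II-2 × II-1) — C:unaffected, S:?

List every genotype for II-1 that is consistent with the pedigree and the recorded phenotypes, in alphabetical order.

C/I-1 un ·: CC|Cc
C/I-2 un ·: CC|Cc
C/II-1 ? I-1×I-2: CC|Cc|cc
C/II-2 un ·: CC|Cc
C/II-3 ? I-1×I-2: CC|Cc|cc
C/II-4 un I-1×I-2: CC|Cc
C/III-1 un II-2×II-1: CC|Cc
⇒ C over [I-1,I-2,II-1,II-2,II-3,II-4,III-1]: 113 consistent
S/I-1 un ·: SS|Ss
S/I-2 aff ·: ss
S/II-1 ? I-1×I-2: Ss|ss
S/II-2 un ·: SS|Ss
S/II-3 un I-1×I-2: Ss
S/II-4 un I-1×I-2: Ss
S/III-1 ? II-2×II-1: SS|Ss|ss
⇒ S over [I-1,I-2,II-1,II-2,II-3,II-4,III-1]: 13 consistent

II-1 ∈ {CC Ss, CC ss, Cc Ss, Cc ss, cc Ss, cc ss}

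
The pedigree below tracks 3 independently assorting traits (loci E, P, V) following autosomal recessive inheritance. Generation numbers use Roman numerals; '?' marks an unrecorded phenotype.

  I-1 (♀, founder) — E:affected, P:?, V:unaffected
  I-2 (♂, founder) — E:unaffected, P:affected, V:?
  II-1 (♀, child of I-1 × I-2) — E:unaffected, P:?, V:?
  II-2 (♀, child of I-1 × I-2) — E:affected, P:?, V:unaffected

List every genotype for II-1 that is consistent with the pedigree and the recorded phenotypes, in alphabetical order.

II-1 ∈ {Ee Pp VV, Ee Pp Vv, Ee Pp vv, Ee pp VV, Ee pp Vv, Ee pp vv}

E/I-1 aff ·: ee
E/I-2 un ·: Ee
E/II-1 un I-1×I-2: Ee
E/II-2 aff I-1×I-2: ee
⇒ E over [I-1,I-2,II-1,II-2]: 1 consistent
P/I-1 ? ·: PP|Pp|pp
P/I-2 aff ·: pp
P/II-1 ? I-1×I-2: Pp|pp
P/II-2 ? I-1×I-2: Pp|pp
⇒ P over [I-1,I-2,II-1,II-2]: 6 consistent
V/I-1 un ·: VV|Vv
V/I-2 ? ·: VV|Vv|vv
V/II-1 ? I-1×I-2: VV|Vv|vv
V/II-2 un I-1×I-2: VV|Vv
⇒ V over [I-1,I-2,II-1,II-2]: 18 consistent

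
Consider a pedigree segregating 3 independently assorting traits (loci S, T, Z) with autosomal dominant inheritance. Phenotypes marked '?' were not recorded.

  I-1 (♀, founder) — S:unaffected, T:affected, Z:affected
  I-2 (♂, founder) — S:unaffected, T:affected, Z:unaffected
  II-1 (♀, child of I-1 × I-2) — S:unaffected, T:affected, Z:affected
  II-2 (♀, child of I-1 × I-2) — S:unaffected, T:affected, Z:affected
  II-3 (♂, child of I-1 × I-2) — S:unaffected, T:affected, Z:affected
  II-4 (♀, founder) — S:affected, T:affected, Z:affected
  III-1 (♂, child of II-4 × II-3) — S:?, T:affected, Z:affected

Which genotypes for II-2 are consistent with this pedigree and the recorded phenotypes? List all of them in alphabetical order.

S/I-1 un ·: ss
S/I-2 un ·: ss
S/II-1 un I-1×I-2: ss
S/II-2 un I-1×I-2: ss
S/II-3 un I-1×I-2: ss
S/II-4 aff ·: Ss|SS
S/III-1 ? II-4×II-3: ss|Ss
⇒ S over [I-1,I-2,II-1,II-2,II-3,II-4,III-1]: 3 consistent
T/I-1 aff ·: Tt|TT
T/I-2 aff ·: Tt|TT
T/II-1 aff I-1×I-2: Tt|TT
T/II-2 aff I-1×I-2: Tt|TT
T/II-3 aff I-1×I-2: Tt|TT
T/II-4 aff ·: Tt|TT
T/III-1 aff II-4×II-3: Tt|TT
⇒ T over [I-1,I-2,II-1,II-2,II-3,II-4,III-1]: 87 consistent
Z/I-1 aff ·: Zz|ZZ
Z/I-2 un ·: zz
Z/II-1 aff I-1×I-2: Zz
Z/II-2 aff I-1×I-2: Zz
Z/II-3 aff I-1×I-2: Zz
Z/II-4 aff ·: Zz|ZZ
Z/III-1 aff II-4×II-3: Zz|ZZ
⇒ Z over [I-1,I-2,II-1,II-2,II-3,II-4,III-1]: 8 consistent

II-2 ∈ {ss TT Zz, ss Tt Zz}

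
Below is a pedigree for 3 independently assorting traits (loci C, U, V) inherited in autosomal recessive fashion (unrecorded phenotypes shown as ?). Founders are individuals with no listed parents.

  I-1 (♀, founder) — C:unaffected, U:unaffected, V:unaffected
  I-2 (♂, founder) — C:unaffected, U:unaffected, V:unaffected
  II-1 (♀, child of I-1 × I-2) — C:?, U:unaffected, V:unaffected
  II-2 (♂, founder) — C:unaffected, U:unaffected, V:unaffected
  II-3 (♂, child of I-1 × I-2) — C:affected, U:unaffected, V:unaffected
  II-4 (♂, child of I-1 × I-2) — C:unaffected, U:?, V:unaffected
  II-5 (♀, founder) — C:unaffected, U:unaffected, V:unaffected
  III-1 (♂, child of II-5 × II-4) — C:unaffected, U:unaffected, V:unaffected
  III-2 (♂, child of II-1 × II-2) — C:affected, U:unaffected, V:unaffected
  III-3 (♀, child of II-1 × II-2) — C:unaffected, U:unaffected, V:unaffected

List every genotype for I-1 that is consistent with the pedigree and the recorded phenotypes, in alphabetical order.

C/I-1 un ·: Cc
C/I-2 un ·: Cc
C/II-1 ? I-1×I-2: Cc|cc
C/II-2 un ·: Cc
C/II-3 aff I-1×I-2: cc
C/II-4 un I-1×I-2: CC|Cc
C/II-5 un ·: CC|Cc
C/III-1 un II-5×II-4: CC|Cc
C/III-2 aff II-1×II-2: cc
C/III-3 un II-1×II-2: CC|Cc
⇒ C over [I-1,I-2,II-1,II-2,II-3,II-4,II-5,III-1,III-2,III-3]: 21 consistent
U/I-1 un ·: UU|Uu
U/I-2 un ·: UU|Uu
U/II-1 un I-1×I-2: UU|Uu
U/II-2 un ·: UU|Uu
U/II-3 un I-1×I-2: UU|Uu
U/II-4 ? I-1×I-2: UU|Uu|uu
U/II-5 un ·: UU|Uu
U/III-1 un II-5×II-4: UU|Uu
U/III-2 un II-1×II-2: UU|Uu
U/III-3 un II-1×II-2: UU|Uu
⇒ U over [I-1,I-2,II-1,II-2,II-3,II-4,II-5,III-1,III-2,III-3]: 613 consistent
V/I-1 un ·: VV|Vv
V/I-2 un ·: VV|Vv
V/II-1 un I-1×I-2: VV|Vv
V/II-2 un ·: VV|Vv
V/II-3 un I-1×I-2: VV|Vv
V/II-4 un I-1×I-2: VV|Vv
V/II-5 un ·: VV|Vv
V/III-1 un II-5×II-4: VV|Vv
V/III-2 un II-1×II-2: VV|Vv
V/III-3 un II-1×II-2: VV|Vv
⇒ V over [I-1,I-2,II-1,II-2,II-3,II-4,II-5,III-1,III-2,III-3]: 561 consistent

I-1 ∈ {Cc UU VV, Cc UU Vv, Cc Uu VV, Cc Uu Vv}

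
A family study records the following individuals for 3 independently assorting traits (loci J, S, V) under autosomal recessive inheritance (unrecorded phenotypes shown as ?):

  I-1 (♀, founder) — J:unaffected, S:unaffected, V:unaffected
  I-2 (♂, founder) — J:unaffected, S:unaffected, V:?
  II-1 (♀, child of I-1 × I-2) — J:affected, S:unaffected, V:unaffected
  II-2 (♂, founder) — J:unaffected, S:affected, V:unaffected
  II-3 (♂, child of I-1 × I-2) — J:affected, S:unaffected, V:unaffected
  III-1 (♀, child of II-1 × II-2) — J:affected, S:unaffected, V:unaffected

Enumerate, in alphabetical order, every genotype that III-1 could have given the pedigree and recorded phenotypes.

J/I-1 un ·: Jj
J/I-2 un ·: Jj
J/II-1 aff I-1×I-2: jj
J/II-2 un ·: Jj
J/II-3 aff I-1×I-2: jj
J/III-1 aff II-1×II-2: jj
⇒ J over [I-1,I-2,II-1,II-2,II-3,III-1]: 1 consistent
S/I-1 un ·: SS|Ss
S/I-2 un ·: SS|Ss
S/II-1 un I-1×I-2: SS|Ss
S/II-2 aff ·: ss
S/II-3 un I-1×I-2: SS|Ss
S/III-1 un II-1×II-2: Ss
⇒ S over [I-1,I-2,II-1,II-2,II-3,III-1]: 13 consistent
V/I-1 un ·: VV|Vv
V/I-2 ? ·: VV|Vv|vv
V/II-1 un I-1×I-2: VV|Vv
V/II-2 un ·: VV|Vv
V/II-3 un I-1×I-2: VV|Vv
V/III-1 un II-1×II-2: VV|Vv
⇒ V over [I-1,I-2,II-1,II-2,II-3,III-1]: 53 consistent

III-1 ∈ {jj Ss VV, jj Ss Vv}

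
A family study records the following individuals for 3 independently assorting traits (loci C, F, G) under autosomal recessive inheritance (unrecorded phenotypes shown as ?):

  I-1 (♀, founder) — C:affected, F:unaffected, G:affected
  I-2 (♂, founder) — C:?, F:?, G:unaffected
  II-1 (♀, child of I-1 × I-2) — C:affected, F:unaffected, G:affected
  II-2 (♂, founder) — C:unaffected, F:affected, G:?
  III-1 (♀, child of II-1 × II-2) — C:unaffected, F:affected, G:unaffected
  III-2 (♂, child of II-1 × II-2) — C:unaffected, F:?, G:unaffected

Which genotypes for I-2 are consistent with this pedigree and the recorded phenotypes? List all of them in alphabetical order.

I-2 ∈ {Cc FF Gg, Cc Ff Gg, Cc ff Gg, cc FF Gg, cc Ff Gg, cc ff Gg}

C/I-1 aff ·: cc
C/I-2 ? ·: Cc|cc
C/II-1 aff I-1×I-2: cc
C/II-2 un ·: CC|Cc
C/III-1 un II-1×II-2: Cc
C/III-2 un II-1×II-2: Cc
⇒ C over [I-1,I-2,II-1,II-2,III-1,III-2]: 4 consistent
F/I-1 un ·: FF|Ff
F/I-2 ? ·: FF|Ff|ff
F/II-1 un I-1×I-2: Ff
F/II-2 aff ·: ff
F/III-1 aff II-1×II-2: ff
F/III-2 ? II-1×II-2: Ff|ff
⇒ F over [I-1,I-2,II-1,II-2,III-1,III-2]: 10 consistent
G/I-1 aff ·: gg
G/I-2 un ·: Gg
G/II-1 aff I-1×I-2: gg
G/II-2 ? ·: GG|Gg
G/III-1 un II-1×II-2: Gg
G/III-2 un II-1×II-2: Gg
⇒ G over [I-1,I-2,II-1,II-2,III-1,III-2]: 2 consistent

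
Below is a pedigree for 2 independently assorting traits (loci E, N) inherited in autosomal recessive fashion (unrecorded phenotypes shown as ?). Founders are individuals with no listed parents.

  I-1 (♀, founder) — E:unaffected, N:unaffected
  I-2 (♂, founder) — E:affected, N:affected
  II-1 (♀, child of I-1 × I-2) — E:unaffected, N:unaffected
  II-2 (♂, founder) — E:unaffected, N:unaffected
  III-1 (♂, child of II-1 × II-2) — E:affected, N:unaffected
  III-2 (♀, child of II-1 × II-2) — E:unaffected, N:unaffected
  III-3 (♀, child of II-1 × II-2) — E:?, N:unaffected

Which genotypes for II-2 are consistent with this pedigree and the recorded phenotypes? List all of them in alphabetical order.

E/I-1 un ·: EE|Ee
E/I-2 aff ·: ee
E/II-1 un I-1×I-2: Ee
E/II-2 un ·: Ee
E/III-1 aff II-1×II-2: ee
E/III-2 un II-1×II-2: EE|Ee
E/III-3 ? II-1×II-2: EE|Ee|ee
⇒ E over [I-1,I-2,II-1,II-2,III-1,III-2,III-3]: 12 consistent
N/I-1 un ·: NN|Nn
N/I-2 aff ·: nn
N/II-1 un I-1×I-2: Nn
N/II-2 un ·: NN|Nn
N/III-1 un II-1×II-2: NN|Nn
N/III-2 un II-1×II-2: NN|Nn
N/III-3 un II-1×II-2: NN|Nn
⇒ N over [I-1,I-2,II-1,II-2,III-1,III-2,III-3]: 32 consistent

II-2 ∈ {Ee NN, Ee Nn}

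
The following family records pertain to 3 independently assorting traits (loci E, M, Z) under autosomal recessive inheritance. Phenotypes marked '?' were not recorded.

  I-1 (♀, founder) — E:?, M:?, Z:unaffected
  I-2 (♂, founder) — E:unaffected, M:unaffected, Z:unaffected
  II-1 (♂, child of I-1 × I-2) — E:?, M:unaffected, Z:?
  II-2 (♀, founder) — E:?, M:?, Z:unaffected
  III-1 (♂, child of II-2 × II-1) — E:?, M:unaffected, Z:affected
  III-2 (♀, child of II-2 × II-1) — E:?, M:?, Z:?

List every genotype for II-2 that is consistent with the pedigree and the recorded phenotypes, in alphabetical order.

E/I-1 ? ·: EE|Ee|ee
E/I-2 un ·: EE|Ee
E/II-1 ? I-1×I-2: EE|Ee|ee
E/II-2 ? ·: EE|Ee|ee
E/III-1 ? II-2×II-1: EE|Ee|ee
E/III-2 ? II-2×II-1: EE|Ee|ee
⇒ E over [I-1,I-2,II-1,II-2,III-1,III-2]: 121 consistent
M/I-1 ? ·: MM|Mm|mm
M/I-2 un ·: MM|Mm
M/II-1 un I-1×I-2: MM|Mm
M/II-2 ? ·: MM|Mm|mm
M/III-1 un II-2×II-1: MM|Mm
M/III-2 ? II-2×II-1: MM|Mm|mm
⇒ M over [I-1,I-2,II-1,II-2,III-1,III-2]: 84 consistent
Z/I-1 un ·: ZZ|Zz
Z/I-2 un ·: ZZ|Zz
Z/II-1 ? I-1×I-2: Zz|zz
Z/II-2 un ·: Zz
Z/III-1 aff II-2×II-1: zz
Z/III-2 ? II-2×II-1: ZZ|Zz|zz
⇒ Z over [I-1,I-2,II-1,II-2,III-1,III-2]: 11 consistent

II-2 ∈ {EE MM Zz, EE Mm Zz, EE mm Zz, Ee MM Zz, Ee Mm Zz, Ee mm Zz, ee MM Zz, ee Mm Zz, ee mm Zz}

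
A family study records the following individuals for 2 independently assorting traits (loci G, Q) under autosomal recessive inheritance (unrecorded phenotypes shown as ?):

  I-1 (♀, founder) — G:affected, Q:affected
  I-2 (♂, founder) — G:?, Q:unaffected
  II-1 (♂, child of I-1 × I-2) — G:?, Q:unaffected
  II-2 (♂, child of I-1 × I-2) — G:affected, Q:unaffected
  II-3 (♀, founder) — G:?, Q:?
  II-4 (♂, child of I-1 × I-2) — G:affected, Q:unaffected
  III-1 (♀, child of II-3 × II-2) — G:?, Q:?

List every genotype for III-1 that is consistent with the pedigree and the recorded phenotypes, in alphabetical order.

G/I-1 aff ·: gg
G/I-2 ? ·: Gg|gg
G/II-1 ? I-1×I-2: Gg|gg
G/II-2 aff I-1×I-2: gg
G/II-3 ? ·: GG|Gg|gg
G/II-4 aff I-1×I-2: gg
G/III-1 ? II-3×II-2: Gg|gg
⇒ G over [I-1,I-2,II-1,II-2,II-3,II-4,III-1]: 12 consistent
Q/I-1 aff ·: qq
Q/I-2 un ·: QQ|Qq
Q/II-1 un I-1×I-2: Qq
Q/II-2 un I-1×I-2: Qq
Q/II-3 ? ·: QQ|Qq|qq
Q/II-4 un I-1×I-2: Qq
Q/III-1 ? II-3×II-2: QQ|Qq|qq
⇒ Q over [I-1,I-2,II-1,II-2,II-3,II-4,III-1]: 14 consistent

III-1 ∈ {Gg QQ, Gg Qq, Gg qq, gg QQ, gg Qq, gg qq}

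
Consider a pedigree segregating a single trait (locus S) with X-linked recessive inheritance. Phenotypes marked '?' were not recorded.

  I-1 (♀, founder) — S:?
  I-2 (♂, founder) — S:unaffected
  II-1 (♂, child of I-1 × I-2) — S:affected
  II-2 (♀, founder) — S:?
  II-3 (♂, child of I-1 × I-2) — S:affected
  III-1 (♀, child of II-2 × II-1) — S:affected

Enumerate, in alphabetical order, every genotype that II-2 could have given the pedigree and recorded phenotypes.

S/I-1 ? ·: X^SX^s|X^sX^s
S/I-2 un ·: X^SY
S/II-1 aff I-1×I-2: X^sY
S/II-2 ? ·: X^SX^s|X^sX^s
S/II-3 aff I-1×I-2: X^sY
S/III-1 aff II-2×II-1: X^sX^s
⇒ S over [I-1,I-2,II-1,II-2,II-3,III-1]: 4 consistent

II-2 ∈ {X^SX^s, X^sX^s}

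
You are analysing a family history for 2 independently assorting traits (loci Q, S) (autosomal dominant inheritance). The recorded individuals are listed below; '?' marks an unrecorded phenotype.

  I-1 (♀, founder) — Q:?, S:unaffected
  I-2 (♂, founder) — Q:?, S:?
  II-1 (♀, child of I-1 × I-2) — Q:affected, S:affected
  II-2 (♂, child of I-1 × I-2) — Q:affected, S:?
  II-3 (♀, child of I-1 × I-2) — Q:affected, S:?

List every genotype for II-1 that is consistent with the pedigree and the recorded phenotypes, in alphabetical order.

II-1 ∈ {QQ Ss, Qq Ss}

Q/I-1 ? ·: qq|Qq|QQ
Q/I-2 ? ·: qq|Qq|QQ
Q/II-1 aff I-1×I-2: Qq|QQ
Q/II-2 aff I-1×I-2: Qq|QQ
Q/II-3 aff I-1×I-2: Qq|QQ
⇒ Q over [I-1,I-2,II-1,II-2,II-3]: 29 consistent
S/I-1 un ·: ss
S/I-2 ? ·: Ss|SS
S/II-1 aff I-1×I-2: Ss
S/II-2 ? I-1×I-2: ss|Ss
S/II-3 ? I-1×I-2: ss|Ss
⇒ S over [I-1,I-2,II-1,II-2,II-3]: 5 consistent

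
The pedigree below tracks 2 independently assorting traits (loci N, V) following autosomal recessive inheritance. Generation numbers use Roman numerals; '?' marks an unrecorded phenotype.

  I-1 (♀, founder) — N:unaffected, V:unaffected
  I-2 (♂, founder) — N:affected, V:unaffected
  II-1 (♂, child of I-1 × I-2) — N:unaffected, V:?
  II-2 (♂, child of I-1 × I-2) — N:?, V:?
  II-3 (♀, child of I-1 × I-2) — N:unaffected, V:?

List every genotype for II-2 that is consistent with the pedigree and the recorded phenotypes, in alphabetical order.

N/I-1 un ·: NN|Nn
N/I-2 aff ·: nn
N/II-1 un I-1×I-2: Nn
N/II-2 ? I-1×I-2: Nn|nn
N/II-3 un I-1×I-2: Nn
⇒ N over [I-1,I-2,II-1,II-2,II-3]: 3 consistent
V/I-1 un ·: VV|Vv
V/I-2 un ·: VV|Vv
V/II-1 ? I-1×I-2: VV|Vv|vv
V/II-2 ? I-1×I-2: VV|Vv|vv
V/II-3 ? I-1×I-2: VV|Vv|vv
⇒ V over [I-1,I-2,II-1,II-2,II-3]: 44 consistent

II-2 ∈ {Nn VV, Nn Vv, Nn vv, nn VV, nn Vv, nn vv}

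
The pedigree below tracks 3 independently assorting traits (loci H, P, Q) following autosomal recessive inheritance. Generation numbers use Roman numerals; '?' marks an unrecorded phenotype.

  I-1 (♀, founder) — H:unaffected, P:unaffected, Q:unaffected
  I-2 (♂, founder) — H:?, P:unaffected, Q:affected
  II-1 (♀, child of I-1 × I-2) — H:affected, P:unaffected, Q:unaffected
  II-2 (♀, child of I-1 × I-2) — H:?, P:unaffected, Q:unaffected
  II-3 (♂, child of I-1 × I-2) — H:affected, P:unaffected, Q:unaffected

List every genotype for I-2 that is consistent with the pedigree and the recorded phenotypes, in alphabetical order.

I-2 ∈ {Hh PP qq, Hh Pp qq, hh PP qq, hh Pp qq}

H/I-1 un ·: Hh
H/I-2 ? ·: Hh|hh
H/II-1 aff I-1×I-2: hh
H/II-2 ? I-1×I-2: HH|Hh|hh
H/II-3 aff I-1×I-2: hh
⇒ H over [I-1,I-2,II-1,II-2,II-3]: 5 consistent
P/I-1 un ·: PP|Pp
P/I-2 un ·: PP|Pp
P/II-1 un I-1×I-2: PP|Pp
P/II-2 un I-1×I-2: PP|Pp
P/II-3 un I-1×I-2: PP|Pp
⇒ P over [I-1,I-2,II-1,II-2,II-3]: 25 consistent
Q/I-1 un ·: QQ|Qq
Q/I-2 aff ·: qq
Q/II-1 un I-1×I-2: Qq
Q/II-2 un I-1×I-2: Qq
Q/II-3 un I-1×I-2: Qq
⇒ Q over [I-1,I-2,II-1,II-2,II-3]: 2 consistent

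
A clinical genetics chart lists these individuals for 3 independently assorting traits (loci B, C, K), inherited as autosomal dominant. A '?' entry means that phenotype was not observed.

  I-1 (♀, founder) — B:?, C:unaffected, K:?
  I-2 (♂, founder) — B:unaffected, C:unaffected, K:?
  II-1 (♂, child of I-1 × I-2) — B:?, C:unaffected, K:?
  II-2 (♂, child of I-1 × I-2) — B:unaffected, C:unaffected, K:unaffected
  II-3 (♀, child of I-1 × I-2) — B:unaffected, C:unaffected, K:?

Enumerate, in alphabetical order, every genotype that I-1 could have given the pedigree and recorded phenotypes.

B/I-1 ? ·: bb|Bb
B/I-2 un ·: bb
B/II-1 ? I-1×I-2: bb|Bb
B/II-2 un I-1×I-2: bb
B/II-3 un I-1×I-2: bb
⇒ B over [I-1,I-2,II-1,II-2,II-3]: 3 consistent
C/I-1 un ·: cc
C/I-2 un ·: cc
C/II-1 un I-1×I-2: cc
C/II-2 un I-1×I-2: cc
C/II-3 un I-1×I-2: cc
⇒ C over [I-1,I-2,II-1,II-2,II-3]: 1 consistent
K/I-1 ? ·: kk|Kk
K/I-2 ? ·: kk|Kk
K/II-1 ? I-1×I-2: kk|Kk|KK
K/II-2 un I-1×I-2: kk
K/II-3 ? I-1×I-2: kk|Kk|KK
⇒ K over [I-1,I-2,II-1,II-2,II-3]: 18 consistent

I-1 ∈ {Bb cc Kk, Bb cc kk, bb cc Kk, bb cc kk}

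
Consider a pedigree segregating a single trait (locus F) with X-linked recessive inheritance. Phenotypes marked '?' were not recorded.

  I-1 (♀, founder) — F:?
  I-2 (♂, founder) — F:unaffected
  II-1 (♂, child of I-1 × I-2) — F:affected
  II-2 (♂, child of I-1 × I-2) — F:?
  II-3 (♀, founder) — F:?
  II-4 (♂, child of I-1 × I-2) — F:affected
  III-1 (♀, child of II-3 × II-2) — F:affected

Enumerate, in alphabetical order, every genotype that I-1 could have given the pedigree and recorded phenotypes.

I-1 ∈ {X^FX^f, X^fX^f}

F/I-1 ? ·: X^FX^f|X^fX^f
F/I-2 un ·: X^FY
F/II-1 aff I-1×I-2: X^fY
F/II-2 ? I-1×I-2: X^fY
F/II-3 ? ·: X^FX^f|X^fX^f
F/II-4 aff I-1×I-2: X^fY
F/III-1 aff II-3×II-2: X^fX^f
⇒ F over [I-1,I-2,II-1,II-2,II-3,II-4,III-1]: 4 consistent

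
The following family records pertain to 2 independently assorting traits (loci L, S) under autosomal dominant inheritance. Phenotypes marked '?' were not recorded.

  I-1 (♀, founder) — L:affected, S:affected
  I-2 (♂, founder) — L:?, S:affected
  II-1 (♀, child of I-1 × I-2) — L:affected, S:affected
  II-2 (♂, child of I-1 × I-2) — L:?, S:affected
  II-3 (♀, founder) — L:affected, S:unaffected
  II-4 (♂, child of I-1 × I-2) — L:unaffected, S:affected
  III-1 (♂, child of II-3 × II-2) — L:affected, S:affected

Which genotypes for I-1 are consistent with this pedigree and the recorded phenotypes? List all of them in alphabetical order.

I-1 ∈ {Ll SS, Ll Ss}

L/I-1 aff ·: Ll
L/I-2 ? ·: ll|Ll
L/II-1 aff I-1×I-2: Ll|LL
L/II-2 ? I-1×I-2: ll|Ll|LL
L/II-3 aff ·: Ll|LL
L/II-4 un I-1×I-2: ll
L/III-1 aff II-3×II-2: Ll|LL
⇒ L over [I-1,I-2,II-1,II-2,II-3,II-4,III-1]: 24 consistent
S/I-1 aff ·: Ss|SS
S/I-2 aff ·: Ss|SS
S/II-1 aff I-1×I-2: Ss|SS
S/II-2 aff I-1×I-2: Ss|SS
S/II-3 un ·: ss
S/II-4 aff I-1×I-2: Ss|SS
S/III-1 aff II-3×II-2: Ss
⇒ S over [I-1,I-2,II-1,II-2,II-3,II-4,III-1]: 25 consistent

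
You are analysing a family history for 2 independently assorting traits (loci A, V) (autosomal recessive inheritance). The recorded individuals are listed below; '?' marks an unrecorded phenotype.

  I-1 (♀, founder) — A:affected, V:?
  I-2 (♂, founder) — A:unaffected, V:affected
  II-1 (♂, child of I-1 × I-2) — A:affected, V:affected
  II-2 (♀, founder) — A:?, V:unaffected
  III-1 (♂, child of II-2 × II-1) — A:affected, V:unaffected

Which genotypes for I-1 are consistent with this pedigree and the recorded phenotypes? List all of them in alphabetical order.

A/I-1 aff ·: aa
A/I-2 un ·: Aa
A/II-1 aff I-1×I-2: aa
A/II-2 ? ·: Aa|aa
A/III-1 aff II-2×II-1: aa
⇒ A over [I-1,I-2,II-1,II-2,III-1]: 2 consistent
V/I-1 ? ·: Vv|vv
V/I-2 aff ·: vv
V/II-1 aff I-1×I-2: vv
V/II-2 un ·: VV|Vv
V/III-1 un II-2×II-1: Vv
⇒ V over [I-1,I-2,II-1,II-2,III-1]: 4 consistent

I-1 ∈ {aa Vv, aa vv}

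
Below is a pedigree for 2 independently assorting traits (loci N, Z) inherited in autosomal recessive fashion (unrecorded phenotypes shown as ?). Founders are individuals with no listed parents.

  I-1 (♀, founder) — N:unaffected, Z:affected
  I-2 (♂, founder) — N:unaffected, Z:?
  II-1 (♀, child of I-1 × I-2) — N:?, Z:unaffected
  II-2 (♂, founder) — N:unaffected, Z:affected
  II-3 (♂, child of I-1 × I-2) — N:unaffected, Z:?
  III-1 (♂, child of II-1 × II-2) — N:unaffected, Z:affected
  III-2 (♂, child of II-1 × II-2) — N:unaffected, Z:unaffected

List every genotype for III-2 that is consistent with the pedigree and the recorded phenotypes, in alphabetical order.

III-2 ∈ {NN Zz, Nn Zz}

N/I-1 un ·: NN|Nn
N/I-2 un ·: NN|Nn
N/II-1 ? I-1×I-2: NN|Nn|nn
N/II-2 un ·: NN|Nn
N/II-3 un I-1×I-2: NN|Nn
N/III-1 un II-1×II-2: NN|Nn
N/III-2 un II-1×II-2: NN|Nn
⇒ N over [I-1,I-2,II-1,II-2,II-3,III-1,III-2]: 87 consistent
Z/I-1 aff ·: zz
Z/I-2 ? ·: ZZ|Zz
Z/II-1 un I-1×I-2: Zz
Z/II-2 aff ·: zz
Z/II-3 ? I-1×I-2: Zz|zz
Z/III-1 aff II-1×II-2: zz
Z/III-2 un II-1×II-2: Zz
⇒ Z over [I-1,I-2,II-1,II-2,II-3,III-1,III-2]: 3 consistent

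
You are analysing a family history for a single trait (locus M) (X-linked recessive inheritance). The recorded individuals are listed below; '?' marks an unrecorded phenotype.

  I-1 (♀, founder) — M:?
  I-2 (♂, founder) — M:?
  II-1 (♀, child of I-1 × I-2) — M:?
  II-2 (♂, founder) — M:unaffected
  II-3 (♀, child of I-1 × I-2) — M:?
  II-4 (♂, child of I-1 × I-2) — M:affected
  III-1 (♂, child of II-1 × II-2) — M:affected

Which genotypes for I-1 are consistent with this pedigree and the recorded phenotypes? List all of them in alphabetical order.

I-1 ∈ {X^MX^m, X^mX^m}

M/I-1 ? ·: X^MX^m|X^mX^m
M/I-2 ? ·: X^MY|X^mY
M/II-1 ? I-1×I-2: X^MX^m|X^mX^m
M/II-2 un ·: X^MY
M/II-3 ? I-1×I-2: X^MX^M|X^MX^m|X^mX^m
M/II-4 aff I-1×I-2: X^mY
M/III-1 aff II-1×II-2: X^mY
⇒ M over [I-1,I-2,II-1,II-2,II-3,II-4,III-1]: 8 consistent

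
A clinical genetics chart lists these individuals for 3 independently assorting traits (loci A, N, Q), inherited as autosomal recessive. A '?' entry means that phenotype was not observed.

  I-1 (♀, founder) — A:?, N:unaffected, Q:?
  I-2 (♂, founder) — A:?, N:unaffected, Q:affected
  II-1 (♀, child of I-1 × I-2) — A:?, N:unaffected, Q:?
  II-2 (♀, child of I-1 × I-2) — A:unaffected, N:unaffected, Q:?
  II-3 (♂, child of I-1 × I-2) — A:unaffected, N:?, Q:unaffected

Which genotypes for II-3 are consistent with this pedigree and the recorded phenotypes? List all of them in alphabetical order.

II-3 ∈ {AA NN Qq, AA Nn Qq, AA nn Qq, Aa NN Qq, Aa Nn Qq, Aa nn Qq}

A/I-1 ? ·: AA|Aa|aa
A/I-2 ? ·: AA|Aa|aa
A/II-1 ? I-1×I-2: AA|Aa|aa
A/II-2 un I-1×I-2: AA|Aa
A/II-3 un I-1×I-2: AA|Aa
⇒ A over [I-1,I-2,II-1,II-2,II-3]: 35 consistent
N/I-1 un ·: NN|Nn
N/I-2 un ·: NN|Nn
N/II-1 un I-1×I-2: NN|Nn
N/II-2 un I-1×I-2: NN|Nn
N/II-3 ? I-1×I-2: NN|Nn|nn
⇒ N over [I-1,I-2,II-1,II-2,II-3]: 29 consistent
Q/I-1 ? ·: QQ|Qq
Q/I-2 aff ·: qq
Q/II-1 ? I-1×I-2: Qq|qq
Q/II-2 ? I-1×I-2: Qq|qq
Q/II-3 un I-1×I-2: Qq
⇒ Q over [I-1,I-2,II-1,II-2,II-3]: 5 consistent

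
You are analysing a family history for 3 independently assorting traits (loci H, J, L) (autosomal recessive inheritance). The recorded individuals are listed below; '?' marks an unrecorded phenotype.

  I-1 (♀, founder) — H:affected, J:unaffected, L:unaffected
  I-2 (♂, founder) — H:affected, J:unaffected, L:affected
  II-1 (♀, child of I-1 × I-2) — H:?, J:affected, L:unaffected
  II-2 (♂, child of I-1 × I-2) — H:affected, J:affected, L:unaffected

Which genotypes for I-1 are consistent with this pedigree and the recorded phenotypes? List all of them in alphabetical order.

H/I-1 aff ·: hh
H/I-2 aff ·: hh
H/II-1 ? I-1×I-2: hh
H/II-2 aff I-1×I-2: hh
⇒ H over [I-1,I-2,II-1,II-2]: 1 consistent
J/I-1 un ·: Jj
J/I-2 un ·: Jj
J/II-1 aff I-1×I-2: jj
J/II-2 aff I-1×I-2: jj
⇒ J over [I-1,I-2,II-1,II-2]: 1 consistent
L/I-1 un ·: LL|Ll
L/I-2 aff ·: ll
L/II-1 un I-1×I-2: Ll
L/II-2 un I-1×I-2: Ll
⇒ L over [I-1,I-2,II-1,II-2]: 2 consistent

I-1 ∈ {hh Jj LL, hh Jj Ll}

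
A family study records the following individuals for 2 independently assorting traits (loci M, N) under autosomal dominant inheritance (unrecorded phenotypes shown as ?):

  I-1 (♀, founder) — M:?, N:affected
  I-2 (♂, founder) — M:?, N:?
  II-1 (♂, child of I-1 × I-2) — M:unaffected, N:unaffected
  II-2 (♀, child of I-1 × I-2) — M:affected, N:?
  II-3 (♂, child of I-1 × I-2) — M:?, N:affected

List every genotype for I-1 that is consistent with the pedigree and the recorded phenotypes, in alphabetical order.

I-1 ∈ {Mm Nn, mm Nn}

M/I-1 ? ·: mm|Mm
M/I-2 ? ·: mm|Mm
M/II-1 un I-1×I-2: mm
M/II-2 aff I-1×I-2: Mm|MM
M/II-3 ? I-1×I-2: mm|Mm|MM
⇒ M over [I-1,I-2,II-1,II-2,II-3]: 10 consistent
N/I-1 aff ·: Nn
N/I-2 ? ·: nn|Nn
N/II-1 un I-1×I-2: nn
N/II-2 ? I-1×I-2: nn|Nn|NN
N/II-3 aff I-1×I-2: Nn|NN
⇒ N over [I-1,I-2,II-1,II-2,II-3]: 8 consistent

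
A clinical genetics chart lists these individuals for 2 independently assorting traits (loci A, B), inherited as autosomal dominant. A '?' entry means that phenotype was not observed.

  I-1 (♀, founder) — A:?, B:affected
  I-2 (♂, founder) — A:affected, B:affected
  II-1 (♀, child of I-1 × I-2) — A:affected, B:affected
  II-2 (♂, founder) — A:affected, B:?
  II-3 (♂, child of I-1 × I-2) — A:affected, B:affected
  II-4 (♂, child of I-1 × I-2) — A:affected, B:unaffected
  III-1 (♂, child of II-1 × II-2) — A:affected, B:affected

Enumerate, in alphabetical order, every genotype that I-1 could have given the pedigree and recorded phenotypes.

A/I-1 ? ·: aa|Aa|AA
A/I-2 aff ·: Aa|AA
A/II-1 aff I-1×I-2: Aa|AA
A/II-2 aff ·: Aa|AA
A/II-3 aff I-1×I-2: Aa|AA
A/II-4 aff I-1×I-2: Aa|AA
A/III-1 aff II-1×II-2: Aa|AA
⇒ A over [I-1,I-2,II-1,II-2,II-3,II-4,III-1]: 95 consistent
B/I-1 aff ·: Bb
B/I-2 aff ·: Bb
B/II-1 aff I-1×I-2: Bb|BB
B/II-2 ? ·: bb|Bb|BB
B/II-3 aff I-1×I-2: Bb|BB
B/II-4 un I-1×I-2: bb
B/III-1 aff II-1×II-2: Bb|BB
⇒ B over [I-1,I-2,II-1,II-2,II-3,II-4,III-1]: 18 consistent

I-1 ∈ {AA Bb, Aa Bb, aa Bb}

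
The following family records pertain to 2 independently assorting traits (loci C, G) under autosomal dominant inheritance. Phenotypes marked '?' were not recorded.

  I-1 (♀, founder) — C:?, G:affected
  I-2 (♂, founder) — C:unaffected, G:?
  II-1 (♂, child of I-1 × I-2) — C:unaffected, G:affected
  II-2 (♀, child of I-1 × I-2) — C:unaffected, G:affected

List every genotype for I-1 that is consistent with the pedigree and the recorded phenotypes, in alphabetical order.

I-1 ∈ {Cc GG, Cc Gg, cc GG, cc Gg}

C/I-1 ? ·: cc|Cc
C/I-2 un ·: cc
C/II-1 un I-1×I-2: cc
C/II-2 un I-1×I-2: cc
⇒ C over [I-1,I-2,II-1,II-2]: 2 consistent
G/I-1 aff ·: Gg|GG
G/I-2 ? ·: gg|Gg|GG
G/II-1 aff I-1×I-2: Gg|GG
G/II-2 aff I-1×I-2: Gg|GG
⇒ G over [I-1,I-2,II-1,II-2]: 15 consistent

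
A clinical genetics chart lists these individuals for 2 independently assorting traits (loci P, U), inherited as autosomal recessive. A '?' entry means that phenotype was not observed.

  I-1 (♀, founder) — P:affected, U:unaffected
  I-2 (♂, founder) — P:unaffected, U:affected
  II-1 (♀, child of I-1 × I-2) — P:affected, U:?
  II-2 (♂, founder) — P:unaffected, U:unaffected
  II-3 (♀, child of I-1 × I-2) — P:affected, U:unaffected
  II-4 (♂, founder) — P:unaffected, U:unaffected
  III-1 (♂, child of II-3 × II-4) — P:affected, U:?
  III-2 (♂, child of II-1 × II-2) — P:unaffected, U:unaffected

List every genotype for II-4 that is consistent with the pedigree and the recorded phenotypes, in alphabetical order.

P/I-1 aff ·: pp
P/I-2 un ·: Pp
P/II-1 aff I-1×I-2: pp
P/II-2 un ·: PP|Pp
P/II-3 aff I-1×I-2: pp
P/II-4 un ·: Pp
P/III-1 aff II-3×II-4: pp
P/III-2 un II-1×II-2: Pp
⇒ P over [I-1,I-2,II-1,II-2,II-3,II-4,III-1,III-2]: 2 consistent
U/I-1 un ·: UU|Uu
U/I-2 aff ·: uu
U/II-1 ? I-1×I-2: Uu|uu
U/II-2 un ·: UU|Uu
U/II-3 un I-1×I-2: Uu
U/II-4 un ·: UU|Uu
U/III-1 ? II-3×II-4: UU|Uu|uu
U/III-2 un II-1×II-2: UU|Uu
⇒ U over [I-1,I-2,II-1,II-2,II-3,II-4,III-1,III-2]: 50 consistent

II-4 ∈ {Pp UU, Pp Uu}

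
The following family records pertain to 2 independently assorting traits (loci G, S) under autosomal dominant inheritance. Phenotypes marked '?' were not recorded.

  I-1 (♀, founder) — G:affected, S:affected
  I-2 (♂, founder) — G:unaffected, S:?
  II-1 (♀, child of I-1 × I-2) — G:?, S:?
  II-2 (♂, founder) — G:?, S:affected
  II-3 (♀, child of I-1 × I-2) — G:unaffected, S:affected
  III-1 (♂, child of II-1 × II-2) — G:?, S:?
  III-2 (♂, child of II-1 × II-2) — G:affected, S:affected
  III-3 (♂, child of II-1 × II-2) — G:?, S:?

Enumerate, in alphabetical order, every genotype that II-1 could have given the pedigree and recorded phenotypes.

II-1 ∈ {Gg SS, Gg Ss, Gg ss, gg SS, gg Ss, gg ss}

G/I-1 aff ·: Gg
G/I-2 un ·: gg
G/II-1 ? I-1×I-2: gg|Gg
G/II-2 ? ·: gg|Gg|GG
G/II-3 un I-1×I-2: gg
G/III-1 ? II-1×II-2: gg|Gg|GG
G/III-2 aff II-1×II-2: Gg|GG
G/III-3 ? II-1×II-2: gg|Gg|GG
⇒ G over [I-1,I-2,II-1,II-2,II-3,III-1,III-2,III-3]: 35 consistent
S/I-1 aff ·: Ss|SS
S/I-2 ? ·: ss|Ss|SS
S/II-1 ? I-1×I-2: ss|Ss|SS
S/II-2 aff ·: Ss|SS
S/II-3 aff I-1×I-2: Ss|SS
S/III-1 ? II-1×II-2: ss|Ss|SS
S/III-2 aff II-1×II-2: Ss|SS
S/III-3 ? II-1×II-2: ss|Ss|SS
⇒ S over [I-1,I-2,II-1,II-2,II-3,III-1,III-2,III-3]: 286 consistent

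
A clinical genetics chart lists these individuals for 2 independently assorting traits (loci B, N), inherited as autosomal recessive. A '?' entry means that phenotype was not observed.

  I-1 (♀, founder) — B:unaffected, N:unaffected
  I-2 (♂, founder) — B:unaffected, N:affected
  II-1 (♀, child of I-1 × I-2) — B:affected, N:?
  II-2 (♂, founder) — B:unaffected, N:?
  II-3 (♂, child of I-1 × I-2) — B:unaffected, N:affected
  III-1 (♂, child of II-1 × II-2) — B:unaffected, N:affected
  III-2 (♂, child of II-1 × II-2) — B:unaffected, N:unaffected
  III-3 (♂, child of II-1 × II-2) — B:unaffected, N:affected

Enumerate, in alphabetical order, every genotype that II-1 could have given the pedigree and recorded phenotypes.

B/I-1 un ·: Bb
B/I-2 un ·: Bb
B/II-1 aff I-1×I-2: bb
B/II-2 un ·: BB|Bb
B/II-3 un I-1×I-2: BB|Bb
B/III-1 un II-1×II-2: Bb
B/III-2 un II-1×II-2: Bb
B/III-3 un II-1×II-2: Bb
⇒ B over [I-1,I-2,II-1,II-2,II-3,III-1,III-2,III-3]: 4 consistent
N/I-1 un ·: Nn
N/I-2 aff ·: nn
N/II-1 ? I-1×I-2: Nn|nn
N/II-2 ? ·: Nn|nn
N/II-3 aff I-1×I-2: nn
N/III-1 aff II-1×II-2: nn
N/III-2 un II-1×II-2: NN|Nn
N/III-3 aff II-1×II-2: nn
⇒ N over [I-1,I-2,II-1,II-2,II-3,III-1,III-2,III-3]: 4 consistent

II-1 ∈ {bb Nn, bb nn}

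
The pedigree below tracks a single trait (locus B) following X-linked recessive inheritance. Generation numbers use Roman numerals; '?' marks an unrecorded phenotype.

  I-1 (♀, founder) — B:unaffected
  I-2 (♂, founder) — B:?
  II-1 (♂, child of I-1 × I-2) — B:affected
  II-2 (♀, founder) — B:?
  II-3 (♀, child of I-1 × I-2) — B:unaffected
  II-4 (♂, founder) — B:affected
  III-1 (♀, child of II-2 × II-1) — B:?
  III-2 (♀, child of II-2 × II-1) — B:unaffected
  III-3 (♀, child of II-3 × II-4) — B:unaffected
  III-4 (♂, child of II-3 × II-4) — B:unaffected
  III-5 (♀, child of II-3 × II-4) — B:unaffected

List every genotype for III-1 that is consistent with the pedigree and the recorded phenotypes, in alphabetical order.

B/I-1 un ·: X^BX^b
B/I-2 ? ·: X^BY|X^bY
B/II-1 aff I-1×I-2: X^bY
B/II-2 ? ·: X^BX^B|X^BX^b
B/II-3 un I-1×I-2: X^BX^B|X^BX^b
B/II-4 aff ·: X^bY
B/III-1 ? II-2×II-1: X^BX^b|X^bX^b
B/III-2 un II-2×II-1: X^BX^b
B/III-3 un II-3×II-4: X^BX^b
B/III-4 un II-3×II-4: X^BY
B/III-5 un II-3×II-4: X^BX^b
⇒ B over [I-1,I-2,II-1,II-2,II-3,II-4,III-1,III-2,III-3,III-4,III-5]: 9 consistent

III-1 ∈ {X^BX^b, X^bX^b}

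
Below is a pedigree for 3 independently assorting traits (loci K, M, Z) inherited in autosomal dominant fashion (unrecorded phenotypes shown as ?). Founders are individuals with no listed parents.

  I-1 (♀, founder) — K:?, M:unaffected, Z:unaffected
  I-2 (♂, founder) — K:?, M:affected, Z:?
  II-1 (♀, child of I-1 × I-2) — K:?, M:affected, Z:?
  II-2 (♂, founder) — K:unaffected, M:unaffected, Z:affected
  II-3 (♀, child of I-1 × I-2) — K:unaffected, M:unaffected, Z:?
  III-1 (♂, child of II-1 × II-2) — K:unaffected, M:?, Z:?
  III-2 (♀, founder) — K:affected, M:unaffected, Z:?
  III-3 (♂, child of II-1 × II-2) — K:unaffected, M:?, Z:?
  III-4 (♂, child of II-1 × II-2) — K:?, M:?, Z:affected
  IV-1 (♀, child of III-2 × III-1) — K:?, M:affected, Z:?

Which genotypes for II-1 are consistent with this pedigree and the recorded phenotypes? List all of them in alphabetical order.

II-1 ∈ {Kk Mm Zz, Kk Mm zz, kk Mm Zz, kk Mm zz}

K/I-1 ? ·: kk|Kk
K/I-2 ? ·: kk|Kk
K/II-1 ? I-1×I-2: kk|Kk
K/II-2 un ·: kk
K/II-3 un I-1×I-2: kk
K/III-1 un II-1×II-2: kk
K/III-2 aff ·: Kk|KK
K/III-3 un II-1×II-2: kk
K/III-4 ? II-1×II-2: kk|Kk
K/IV-1 ? III-2×III-1: kk|Kk
⇒ K over [I-1,I-2,II-1,II-2,II-3,III-1,III-2,III-3,III-4,IV-1]: 30 consistent
M/I-1 un ·: mm
M/I-2 aff ·: Mm
M/II-1 aff I-1×I-2: Mm
M/II-2 un ·: mm
M/II-3 un I-1×I-2: mm
M/III-1 ? II-1×II-2: Mm
M/III-2 un ·: mm
M/III-3 ? II-1×II-2: mm|Mm
M/III-4 ? II-1×II-2: mm|Mm
M/IV-1 aff III-2×III-1: Mm
⇒ M over [I-1,I-2,II-1,II-2,II-3,III-1,III-2,III-3,III-4,IV-1]: 4 consistent
Z/I-1 un ·: zz
Z/I-2 ? ·: zz|Zz|ZZ
Z/II-1 ? I-1×I-2: zz|Zz
Z/II-2 aff ·: Zz|ZZ
Z/II-3 ? I-1×I-2: zz|Zz
Z/III-1 ? II-1×II-2: zz|Zz|ZZ
Z/III-2 ? ·: zz|Zz|ZZ
Z/III-3 ? II-1×II-2: zz|Zz|ZZ
Z/III-4 aff II-1×II-2: Zz|ZZ
Z/IV-1 ? III-2×III-1: zz|Zz|ZZ
⇒ Z over [I-1,I-2,II-1,II-2,II-3,III-1,III-2,III-3,III-4,IV-1]: 489 consistent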